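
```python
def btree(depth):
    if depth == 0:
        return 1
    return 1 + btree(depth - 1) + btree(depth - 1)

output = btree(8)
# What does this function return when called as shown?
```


btree(8)
= 1 + btree(7) + btree(7)
= 1 + 2 * btree(7)
btree(k) = 2^(k+1) - 1
btree(0) = 1
btree(1) = 3
btree(2) = 7
btree(3) = 15
btree(4) = 31
btree(8) = 2^9 - 1 = 511


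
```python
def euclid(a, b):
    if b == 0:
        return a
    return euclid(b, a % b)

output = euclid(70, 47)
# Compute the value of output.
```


euclid(70, 47)
= euclid(47, 70 % 47) = euclid(47, 23)
= euclid(23, 47 % 23) = euclid(23, 1)
= euclid(1, 23 % 1) = euclid(1, 0)
b == 0, return a = 1


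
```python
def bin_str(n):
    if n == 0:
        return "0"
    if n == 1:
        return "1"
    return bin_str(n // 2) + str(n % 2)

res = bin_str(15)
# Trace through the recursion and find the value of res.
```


bin_str(15)
= bin_str(7) + "1"
= bin_str(3) + "1" + "1"
= bin_str(1) + "1" + "1" + "1"
= "1" + "1" + "1" + "1"
= "1111"


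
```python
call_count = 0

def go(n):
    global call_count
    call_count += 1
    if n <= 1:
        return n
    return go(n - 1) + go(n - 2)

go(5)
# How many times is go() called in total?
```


go(5) calls go(4) and go(3); each non-base call branches into two more.
Let C(k) = total number of calls made by go(k), including the call to go(k) itself.
Base cases: C(0) = 1, C(1) = 1
Recurrence: C(k) = 1 + C(k-1) + C(k-2)
  C(2) = 1 + C(1) + C(0) = 1 + 1 + 1 = 3
  C(3) = 1 + C(2) + C(1) = 1 + 3 + 1 = 5
  C(4) = 1 + C(3) + C(2) = 1 + 5 + 3 = 9
  C(5) = 1 + C(4) + C(3) = 1 + 9 + 5 = 15
Total calls = C(5) = 15


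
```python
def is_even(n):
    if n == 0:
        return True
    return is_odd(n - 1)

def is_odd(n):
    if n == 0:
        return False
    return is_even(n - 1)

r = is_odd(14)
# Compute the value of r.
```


is_odd(14)
= is_even(13)
= is_odd(12)
= is_even(11)
= is_odd(10)
= is_even(9)
= is_odd(8)
= is_even(7)
= is_odd(6)
= is_even(5)
= is_odd(4)
= is_even(3)
= is_odd(2)
= is_even(1)
= is_odd(0)
n == 0: return False
= False


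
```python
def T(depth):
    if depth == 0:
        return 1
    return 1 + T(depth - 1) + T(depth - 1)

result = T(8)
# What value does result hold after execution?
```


T(8)
= 1 + T(7) + T(7)
= 1 + 2 * T(7)
T(k) = 2^(k+1) - 1
T(0) = 1
T(1) = 3
T(2) = 7
T(3) = 15
T(4) = 31
T(8) = 2^9 - 1 = 511


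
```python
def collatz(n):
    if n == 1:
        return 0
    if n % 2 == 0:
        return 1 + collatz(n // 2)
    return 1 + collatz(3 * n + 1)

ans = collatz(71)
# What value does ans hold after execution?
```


collatz(71)
71 is odd -> 3*71+1 = 214 -> collatz(214)
214 is even -> collatz(107)
107 is odd -> 3*107+1 = 322 -> collatz(322)
322 is even -> collatz(161)
161 is odd -> 3*161+1 = 484 -> collatz(484)
484 is even -> collatz(242)
242 is even -> collatz(121)
121 is odd -> 3*121+1 = 364 -> collatz(364)
364 is even -> collatz(182)
182 is even -> collatz(91)
91 is odd -> 3*91+1 = 274 -> collatz(274)
274 is even -> collatz(137)
137 is odd -> 3*137+1 = 412 -> collatz(412)
412 is even -> collatz(206)
206 is even -> collatz(103)
103 is odd -> 3*103+1 = 310 -> collatz(310)
310 is even -> collatz(155)
155 is odd -> 3*155+1 = 466 -> collatz(466)
466 is even -> collatz(233)
233 is odd -> 3*233+1 = 700 -> collatz(700)
700 is even -> collatz(350)
350 is even -> collatz(175)
175 is odd -> 3*175+1 = 526 -> collatz(526)
526 is even -> collatz(263)
263 is odd -> 3*263+1 = 790 -> collatz(790)
790 is even -> collatz(395)
395 is odd -> 3*395+1 = 1186 -> collatz(1186)
1186 is even -> collatz(593)
593 is odd -> 3*593+1 = 1780 -> collatz(1780)
1780 is even -> collatz(890)
890 is even -> collatz(445)
445 is odd -> 3*445+1 = 1336 -> collatz(1336)
1336 is even -> collatz(668)
668 is even -> collatz(334)
334 is even -> collatz(167)
167 is odd -> 3*167+1 = 502 -> collatz(502)
502 is even -> collatz(251)
251 is odd -> 3*251+1 = 754 -> collatz(754)
754 is even -> collatz(377)
377 is odd -> 3*377+1 = 1132 -> collatz(1132)
1132 is even -> collatz(566)
566 is even -> collatz(283)
283 is odd -> 3*283+1 = 850 -> collatz(850)
850 is even -> collatz(425)
425 is odd -> 3*425+1 = 1276 -> collatz(1276)
1276 is even -> collatz(638)
638 is even -> collatz(319)
319 is odd -> 3*319+1 = 958 -> collatz(958)
958 is even -> collatz(479)
479 is odd -> 3*479+1 = 1438 -> collatz(1438)
1438 is even -> collatz(719)
719 is odd -> 3*719+1 = 2158 -> collatz(2158)
2158 is even -> collatz(1079)
1079 is odd -> 3*1079+1 = 3238 -> collatz(3238)
3238 is even -> collatz(1619)
1619 is odd -> 3*1619+1 = 4858 -> collatz(4858)
4858 is even -> collatz(2429)
2429 is odd -> 3*2429+1 = 7288 -> collatz(7288)
7288 is even -> collatz(3644)
3644 is even -> collatz(1822)
1822 is even -> collatz(911)
911 is odd -> 3*911+1 = 2734 -> collatz(2734)
2734 is even -> collatz(1367)
1367 is odd -> 3*1367+1 = 4102 -> collatz(4102)
4102 is even -> collatz(2051)
2051 is odd -> 3*2051+1 = 6154 -> collatz(6154)
6154 is even -> collatz(3077)
3077 is odd -> 3*3077+1 = 9232 -> collatz(9232)
9232 is even -> collatz(4616)
4616 is even -> collatz(2308)
2308 is even -> collatz(1154)
1154 is even -> collatz(577)
577 is odd -> 3*577+1 = 1732 -> collatz(1732)
1732 is even -> collatz(866)
866 is even -> collatz(433)
433 is odd -> 3*433+1 = 1300 -> collatz(1300)
1300 is even -> collatz(650)
650 is even -> collatz(325)
325 is odd -> 3*325+1 = 976 -> collatz(976)
976 is even -> collatz(488)
488 is even -> collatz(244)
244 is even -> collatz(122)
122 is even -> collatz(61)
61 is odd -> 3*61+1 = 184 -> collatz(184)
184 is even -> collatz(92)
92 is even -> collatz(46)
46 is even -> collatz(23)
23 is odd -> 3*23+1 = 70 -> collatz(70)
70 is even -> collatz(35)
35 is odd -> 3*35+1 = 106 -> collatz(106)
106 is even -> collatz(53)
53 is odd -> 3*53+1 = 160 -> collatz(160)
160 is even -> collatz(80)
80 is even -> collatz(40)
40 is even -> collatz(20)
20 is even -> collatz(10)
10 is even -> collatz(5)
5 is odd -> 3*5+1 = 16 -> collatz(16)
16 is even -> collatz(8)
8 is even -> collatz(4)
4 is even -> collatz(2)
2 is even -> collatz(1)
Reached 1 after 102 steps
= 102


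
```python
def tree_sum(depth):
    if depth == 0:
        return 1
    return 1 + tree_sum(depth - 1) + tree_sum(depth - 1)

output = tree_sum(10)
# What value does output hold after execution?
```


tree_sum(10)
= 1 + tree_sum(9) + tree_sum(9)
= 1 + 2 * tree_sum(9)
tree_sum(k) = 2^(k+1) - 1
tree_sum(0) = 1
tree_sum(1) = 3
tree_sum(2) = 7
tree_sum(3) = 15
tree_sum(4) = 31
tree_sum(10) = 2^11 - 1 = 2047


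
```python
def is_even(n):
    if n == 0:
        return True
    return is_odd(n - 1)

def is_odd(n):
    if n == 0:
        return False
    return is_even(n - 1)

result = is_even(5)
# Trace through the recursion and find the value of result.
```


is_even(5)
= is_odd(4)
= is_even(3)
= is_odd(2)
= is_even(1)
= is_odd(0)
n == 0: return False
= False


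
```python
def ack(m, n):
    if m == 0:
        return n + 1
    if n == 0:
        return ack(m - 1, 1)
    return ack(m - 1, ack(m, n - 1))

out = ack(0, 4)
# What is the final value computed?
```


ack(0, 4)
m == 0: return 4 + 1 = 5
= 5


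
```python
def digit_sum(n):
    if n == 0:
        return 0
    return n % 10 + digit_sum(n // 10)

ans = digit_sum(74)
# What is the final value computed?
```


digit_sum(74)
= 4 + digit_sum(7)
= 4 + 7 + digit_sum(0)
= 4 + 7 + 0
= 11


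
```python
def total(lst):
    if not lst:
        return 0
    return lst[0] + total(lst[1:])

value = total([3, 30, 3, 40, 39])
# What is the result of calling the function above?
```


total([3, 30, 3, 40, 39])
= 3 + total([30, 3, 40, 39])
= 3 + 30 + total([3, 40, 39])
= 3 + 30 + 3 + total([40, 39])
= 3 + 30 + 3 + 40 + total([39])
= 3 + 30 + 3 + 40 + 39 + total([])
= 3 + 30 + 3 + 40 + 39 + 0
= 115


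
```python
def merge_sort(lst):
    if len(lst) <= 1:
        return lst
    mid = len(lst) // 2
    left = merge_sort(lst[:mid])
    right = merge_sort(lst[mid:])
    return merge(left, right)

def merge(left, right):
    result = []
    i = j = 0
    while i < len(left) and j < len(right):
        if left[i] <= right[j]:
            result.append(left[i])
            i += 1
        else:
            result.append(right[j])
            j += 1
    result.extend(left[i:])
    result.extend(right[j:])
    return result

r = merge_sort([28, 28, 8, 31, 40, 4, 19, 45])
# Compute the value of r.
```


merge_sort([28, 28, 8, 31, 40, 4, 19, 45])
Split into [28, 28, 8, 31] and [40, 4, 19, 45]
Left sorted: [8, 28, 28, 31]
Right sorted: [4, 19, 40, 45]
Merge [8, 28, 28, 31] and [4, 19, 40, 45]
= [4, 8, 19, 28, 28, 31, 40, 45]


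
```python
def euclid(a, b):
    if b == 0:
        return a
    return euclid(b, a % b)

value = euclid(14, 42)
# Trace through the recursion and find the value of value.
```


euclid(14, 42)
= euclid(42, 14 % 42) = euclid(42, 14)
= euclid(14, 42 % 14) = euclid(14, 0)
b == 0, return a = 14


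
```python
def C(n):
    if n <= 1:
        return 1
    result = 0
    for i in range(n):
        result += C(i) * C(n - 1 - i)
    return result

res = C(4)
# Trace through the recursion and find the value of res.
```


C(4)
= sum of C(i) * C(4-1-i) for i in 0..3
First compute sub-values bottom-up:
  C(0) = 1, C(1) = 1
  C(2) = 1*1 + 1*1 = 2
  C(3) = 1*2 + 1*1 + 2*1 = 5
Now C(4):
  C(0)*C(3) = 1*5 = 5
  C(1)*C(2) = 1*2 = 2
  C(2)*C(1) = 2*1 = 2
  C(3)*C(0) = 5*1 = 5
= 5 + 2 + 2 + 5
= 14


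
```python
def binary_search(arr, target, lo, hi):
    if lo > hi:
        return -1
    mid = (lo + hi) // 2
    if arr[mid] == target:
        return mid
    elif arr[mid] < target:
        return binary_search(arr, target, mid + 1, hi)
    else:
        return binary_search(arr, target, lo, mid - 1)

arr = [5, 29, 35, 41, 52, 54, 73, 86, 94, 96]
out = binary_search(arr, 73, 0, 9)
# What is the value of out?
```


binary_search(arr, 73, 0, 9)
lo=0, hi=9, mid=4, arr[mid]=52
52 < 73, search right half
lo=5, hi=9, mid=7, arr[mid]=86
86 > 73, search left half
lo=5, hi=6, mid=5, arr[mid]=54
54 < 73, search right half
lo=6, hi=6, mid=6, arr[mid]=73
arr[6] == 73, found at index 6
= 6


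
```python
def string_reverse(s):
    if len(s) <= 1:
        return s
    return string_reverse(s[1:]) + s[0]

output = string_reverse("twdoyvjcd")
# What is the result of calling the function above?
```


string_reverse("twdoyvjcd")
= string_reverse("wdoyvjcd") + "t"
= string_reverse("doyvjcd") + "w" + "t"
= string_reverse("oyvjcd") + "d" + "w" + "t"
= string_reverse("yvjcd") + "o" + "d" + "w" + "t"
= string_reverse("vjcd") + "y" + "o" + "d" + "w" + "t"
= string_reverse("jcd") + "v" + "y" + "o" + "d" + "w" + "t"
= string_reverse("cd") + "j" + "v" + "y" + "o" + "d" + "w" + "t"
= string_reverse("d") + "c" + "j" + "v" + "y" + "o" + "d" + "w" + "t"
= "d" + "c" + "j" + "v" + "y" + "o" + "d" + "w" + "t"
= "dcjvyodwt"


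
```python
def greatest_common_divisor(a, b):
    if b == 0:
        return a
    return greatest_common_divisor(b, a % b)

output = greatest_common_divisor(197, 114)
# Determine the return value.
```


greatest_common_divisor(197, 114)
= greatest_common_divisor(114, 197 % 114) = greatest_common_divisor(114, 83)
= greatest_common_divisor(83, 114 % 83) = greatest_common_divisor(83, 31)
= greatest_common_divisor(31, 83 % 31) = greatest_common_divisor(31, 21)
= greatest_common_divisor(21, 31 % 21) = greatest_common_divisor(21, 10)
= greatest_common_divisor(10, 21 % 10) = greatest_common_divisor(10, 1)
= greatest_common_divisor(1, 10 % 1) = greatest_common_divisor(1, 0)
b == 0, return a = 1


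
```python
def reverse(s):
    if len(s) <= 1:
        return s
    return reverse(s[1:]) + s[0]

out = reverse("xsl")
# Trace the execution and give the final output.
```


reverse("xsl")
= reverse("sl") + "x"
= reverse("l") + "s" + "x"
= "l" + "s" + "x"
= "lsx"


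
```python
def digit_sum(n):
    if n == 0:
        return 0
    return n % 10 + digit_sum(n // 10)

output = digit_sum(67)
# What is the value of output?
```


digit_sum(67)
= 7 + digit_sum(6)
= 7 + 6 + digit_sum(0)
= 7 + 6 + 0
= 13


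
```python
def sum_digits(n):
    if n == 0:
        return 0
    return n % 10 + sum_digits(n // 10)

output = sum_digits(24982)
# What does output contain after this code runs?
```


sum_digits(24982)
= 2 + sum_digits(2498)
= 2 + 8 + sum_digits(249)
= 2 + 8 + 9 + sum_digits(24)
= 2 + 8 + 9 + 4 + sum_digits(2)
= 2 + 8 + 9 + 4 + 2 + sum_digits(0)
= 2 + 8 + 9 + 4 + 2 + 0
= 25


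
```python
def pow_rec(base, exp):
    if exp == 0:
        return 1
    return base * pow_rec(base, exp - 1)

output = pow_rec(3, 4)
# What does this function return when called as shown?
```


pow_rec(3, 4)
= 3 * pow_rec(3, 3)
= 3 * 3 * pow_rec(3, 2)
= 3 * 3 * 3 * pow_rec(3, 1)
= 3 * 3 * 3 * 3 * pow_rec(3, 0)
= 3 * 3 * 3 * 3 * 1
= 81


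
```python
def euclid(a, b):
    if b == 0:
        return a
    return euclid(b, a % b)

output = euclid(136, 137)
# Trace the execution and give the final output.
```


euclid(136, 137)
= euclid(137, 136 % 137) = euclid(137, 136)
= euclid(136, 137 % 136) = euclid(136, 1)
= euclid(1, 136 % 1) = euclid(1, 0)
b == 0, return a = 1


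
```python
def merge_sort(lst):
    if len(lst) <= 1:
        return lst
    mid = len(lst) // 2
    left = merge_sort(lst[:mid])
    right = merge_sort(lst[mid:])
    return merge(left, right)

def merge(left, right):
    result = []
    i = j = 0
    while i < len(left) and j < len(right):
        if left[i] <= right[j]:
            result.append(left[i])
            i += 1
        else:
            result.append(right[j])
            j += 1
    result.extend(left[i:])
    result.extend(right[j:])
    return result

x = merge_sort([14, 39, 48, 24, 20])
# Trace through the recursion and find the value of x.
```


merge_sort([14, 39, 48, 24, 20])
Split into [14, 39] and [48, 24, 20]
Left sorted: [14, 39]
Right sorted: [20, 24, 48]
Merge [14, 39] and [20, 24, 48]
= [14, 20, 24, 39, 48]


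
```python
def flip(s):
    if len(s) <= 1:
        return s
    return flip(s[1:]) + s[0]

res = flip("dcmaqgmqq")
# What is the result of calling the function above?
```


flip("dcmaqgmqq")
= flip("cmaqgmqq") + "d"
= flip("maqgmqq") + "c" + "d"
= flip("aqgmqq") + "m" + "c" + "d"
= flip("qgmqq") + "a" + "m" + "c" + "d"
= flip("gmqq") + "q" + "a" + "m" + "c" + "d"
= flip("mqq") + "g" + "q" + "a" + "m" + "c" + "d"
= flip("qq") + "m" + "g" + "q" + "a" + "m" + "c" + "d"
= flip("q") + "q" + "m" + "g" + "q" + "a" + "m" + "c" + "d"
= "q" + "q" + "m" + "g" + "q" + "a" + "m" + "c" + "d"
= "qqmgqamcd"


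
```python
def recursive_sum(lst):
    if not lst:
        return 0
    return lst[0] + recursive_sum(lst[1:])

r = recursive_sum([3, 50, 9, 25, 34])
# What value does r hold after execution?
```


recursive_sum([3, 50, 9, 25, 34])
= 3 + recursive_sum([50, 9, 25, 34])
= 3 + 50 + recursive_sum([9, 25, 34])
= 3 + 50 + 9 + recursive_sum([25, 34])
= 3 + 50 + 9 + 25 + recursive_sum([34])
= 3 + 50 + 9 + 25 + 34 + recursive_sum([])
= 3 + 50 + 9 + 25 + 34 + 0
= 121


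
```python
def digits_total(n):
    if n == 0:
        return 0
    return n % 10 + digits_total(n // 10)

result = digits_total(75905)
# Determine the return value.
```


digits_total(75905)
= 5 + digits_total(7590)
= 5 + 0 + digits_total(759)
= 5 + 0 + 9 + digits_total(75)
= 5 + 0 + 9 + 5 + digits_total(7)
= 5 + 0 + 9 + 5 + 7 + digits_total(0)
= 5 + 0 + 9 + 5 + 7 + 0
= 26


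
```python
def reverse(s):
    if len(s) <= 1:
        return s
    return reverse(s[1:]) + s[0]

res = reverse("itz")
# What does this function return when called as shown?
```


reverse("itz")
= reverse("tz") + "i"
= reverse("z") + "t" + "i"
= "z" + "t" + "i"
= "zti"


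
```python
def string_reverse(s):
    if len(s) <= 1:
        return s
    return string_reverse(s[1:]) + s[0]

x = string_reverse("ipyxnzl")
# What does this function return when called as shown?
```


string_reverse("ipyxnzl")
= string_reverse("pyxnzl") + "i"
= string_reverse("yxnzl") + "p" + "i"
= string_reverse("xnzl") + "y" + "p" + "i"
= string_reverse("nzl") + "x" + "y" + "p" + "i"
= string_reverse("zl") + "n" + "x" + "y" + "p" + "i"
= string_reverse("l") + "z" + "n" + "x" + "y" + "p" + "i"
= "l" + "z" + "n" + "x" + "y" + "p" + "i"
= "lznxypi"


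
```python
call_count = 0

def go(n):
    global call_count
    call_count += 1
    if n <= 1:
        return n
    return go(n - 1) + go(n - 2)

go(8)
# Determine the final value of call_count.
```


go(8) calls go(7) and go(6); each non-base call branches into two more.
Let C(k) = total number of calls made by go(k), including the call to go(k) itself.
Base cases: C(0) = 1, C(1) = 1
Recurrence: C(k) = 1 + C(k-1) + C(k-2)
  C(2) = 1 + C(1) + C(0) = 1 + 1 + 1 = 3
  C(3) = 1 + C(2) + C(1) = 1 + 3 + 1 = 5
  C(4) = 1 + C(3) + C(2) = 1 + 5 + 3 = 9
  C(5) = 1 + C(4) + C(3) = 1 + 9 + 5 = 15
  C(6) = 1 + C(5) + C(4) = 1 + 15 + 9 = 25
  C(7) = 1 + C(6) + C(5) = 1 + 25 + 15 = 41
  C(8) = 1 + C(7) + C(6) = 1 + 41 + 25 = 67
Total calls = C(8) = 67


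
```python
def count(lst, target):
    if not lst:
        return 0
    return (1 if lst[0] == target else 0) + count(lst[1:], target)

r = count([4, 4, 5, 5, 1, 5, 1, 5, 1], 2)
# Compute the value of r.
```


count([4, 4, 5, 5, 1, 5, 1, 5, 1], 2)
lst[0]=4 != 2: 0 + count([4, 5, 5, 1, 5, 1, 5, 1], 2)
lst[0]=4 != 2: 0 + count([5, 5, 1, 5, 1, 5, 1], 2)
lst[0]=5 != 2: 0 + count([5, 1, 5, 1, 5, 1], 2)
lst[0]=5 != 2: 0 + count([1, 5, 1, 5, 1], 2)
lst[0]=1 != 2: 0 + count([5, 1, 5, 1], 2)
lst[0]=5 != 2: 0 + count([1, 5, 1], 2)
lst[0]=1 != 2: 0 + count([5, 1], 2)
lst[0]=5 != 2: 0 + count([1], 2)
lst[0]=1 != 2: 0 + count([], 2)
= 0


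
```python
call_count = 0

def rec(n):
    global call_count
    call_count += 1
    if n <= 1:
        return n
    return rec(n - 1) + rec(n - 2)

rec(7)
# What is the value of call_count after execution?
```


rec(7) calls rec(6) and rec(5); each non-base call branches into two more.
Let C(k) = total number of calls made by rec(k), including the call to rec(k) itself.
Base cases: C(0) = 1, C(1) = 1
Recurrence: C(k) = 1 + C(k-1) + C(k-2)
  C(2) = 1 + C(1) + C(0) = 1 + 1 + 1 = 3
  C(3) = 1 + C(2) + C(1) = 1 + 3 + 1 = 5
  C(4) = 1 + C(3) + C(2) = 1 + 5 + 3 = 9
  C(5) = 1 + C(4) + C(3) = 1 + 9 + 5 = 15
  C(6) = 1 + C(5) + C(4) = 1 + 15 + 9 = 25
  C(7) = 1 + C(6) + C(5) = 1 + 25 + 15 = 41
Total calls = C(7) = 41


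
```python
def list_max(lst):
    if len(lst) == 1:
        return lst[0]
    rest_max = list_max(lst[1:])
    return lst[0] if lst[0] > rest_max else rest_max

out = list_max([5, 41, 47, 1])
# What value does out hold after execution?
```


list_max([5, 41, 47, 1])
= compare 5 with list_max([41, 47, 1])
= compare 41 with list_max([47, 1])
= compare 47 with list_max([1])
Base: list_max([1]) = 1
compare 47 with 1: max = 47
compare 41 with 47: max = 47
compare 5 with 47: max = 47
= 47


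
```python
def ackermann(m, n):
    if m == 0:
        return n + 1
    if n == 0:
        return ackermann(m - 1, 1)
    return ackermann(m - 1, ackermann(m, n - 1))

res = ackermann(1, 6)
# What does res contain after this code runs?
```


ackermann(1, 6)
= ackermann(0, ackermann(1, 5))
First compute ackermann(1, 5) = 7
= ackermann(0, 7)
= 8


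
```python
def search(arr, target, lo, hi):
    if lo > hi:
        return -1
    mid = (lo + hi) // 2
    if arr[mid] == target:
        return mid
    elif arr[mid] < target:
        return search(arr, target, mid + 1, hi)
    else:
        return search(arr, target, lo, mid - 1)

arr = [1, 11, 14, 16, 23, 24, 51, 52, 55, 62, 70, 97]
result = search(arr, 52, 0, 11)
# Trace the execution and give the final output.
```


search(arr, 52, 0, 11)
lo=0, hi=11, mid=5, arr[mid]=24
24 < 52, search right half
lo=6, hi=11, mid=8, arr[mid]=55
55 > 52, search left half
lo=6, hi=7, mid=6, arr[mid]=51
51 < 52, search right half
lo=7, hi=7, mid=7, arr[mid]=52
arr[7] == 52, found at index 7
= 7


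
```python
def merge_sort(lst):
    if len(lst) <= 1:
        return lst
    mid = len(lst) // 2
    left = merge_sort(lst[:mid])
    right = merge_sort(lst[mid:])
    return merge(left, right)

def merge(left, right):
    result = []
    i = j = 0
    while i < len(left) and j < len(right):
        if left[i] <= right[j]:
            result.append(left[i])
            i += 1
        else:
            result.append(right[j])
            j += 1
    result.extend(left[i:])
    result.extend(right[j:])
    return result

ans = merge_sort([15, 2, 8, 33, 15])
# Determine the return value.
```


merge_sort([15, 2, 8, 33, 15])
Split into [15, 2] and [8, 33, 15]
Left sorted: [2, 15]
Right sorted: [8, 15, 33]
Merge [2, 15] and [8, 15, 33]
= [2, 8, 15, 15, 33]


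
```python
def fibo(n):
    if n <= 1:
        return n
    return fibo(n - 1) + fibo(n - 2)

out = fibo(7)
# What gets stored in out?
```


fibo(7)
= fibo(6) + fibo(5)
= (fibo(5) + fibo(4)) + fibo(5)
Computing bottom-up: fibo(0)=0, fibo(1)=1, fibo(2)=1, fibo(3)=2, fibo(4)=3, fibo(5)=5, fibo(6)=8, fibo(7)=13
= 13


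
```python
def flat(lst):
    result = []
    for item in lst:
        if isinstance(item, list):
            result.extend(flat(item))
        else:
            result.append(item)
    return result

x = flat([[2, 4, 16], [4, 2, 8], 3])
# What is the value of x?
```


flat([[2, 4, 16], [4, 2, 8], 3])
Processing each element:
  [2, 4, 16] is a list -> flat recursively -> [2, 4, 16]
  [4, 2, 8] is a list -> flat recursively -> [4, 2, 8]
  3 is not a list -> append 3
= [2, 4, 16, 4, 2, 8, 3]


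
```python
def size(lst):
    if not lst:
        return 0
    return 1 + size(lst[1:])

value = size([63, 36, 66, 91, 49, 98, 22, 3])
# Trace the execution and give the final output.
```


size([63, 36, 66, 91, 49, 98, 22, 3])
= 1 + size([36, 66, 91, 49, 98, 22, 3])
= 1 + 1 + size([66, 91, 49, 98, 22, 3])
= 1 + 1 + 1 + size([91, 49, 98, 22, 3])
= 1 + 1 + 1 + 1 + size([49, 98, 22, 3])
= 1 + 1 + 1 + 1 + 1 + size([98, 22, 3])
= 1 + 1 + 1 + 1 + 1 + 1 + size([22, 3])
= 1 + 1 + 1 + 1 + 1 + 1 + 1 + size([3])
= 1 + 1 + 1 + 1 + 1 + 1 + 1 + 1 + size([])
= 1 + 1 + 1 + 1 + 1 + 1 + 1 + 1 + 0
= 8


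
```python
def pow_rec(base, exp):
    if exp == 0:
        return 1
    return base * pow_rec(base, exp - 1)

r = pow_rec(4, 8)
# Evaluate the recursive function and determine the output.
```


pow_rec(4, 8)
= 4 * pow_rec(4, 7)
= 4 * 4 * pow_rec(4, 6)
= 4 * 4 * 4 * pow_rec(4, 5)
= 4 * 4 * 4 * 4 * pow_rec(4, 4)
= 4 * 4 * 4 * 4 * 4 * pow_rec(4, 3)
= 4 * 4 * 4 * 4 * 4 * 4 * pow_rec(4, 2)
= 4 * 4 * 4 * 4 * 4 * 4 * 4 * pow_rec(4, 1)
= 4 * 4 * 4 * 4 * 4 * 4 * 4 * 4 * pow_rec(4, 0)
= 4 * 4 * 4 * 4 * 4 * 4 * 4 * 4 * 1
= 65536


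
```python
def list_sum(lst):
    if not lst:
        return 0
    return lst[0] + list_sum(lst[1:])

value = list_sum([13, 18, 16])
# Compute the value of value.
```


list_sum([13, 18, 16])
= 13 + list_sum([18, 16])
= 13 + 18 + list_sum([16])
= 13 + 18 + 16 + list_sum([])
= 13 + 18 + 16 + 0
= 47


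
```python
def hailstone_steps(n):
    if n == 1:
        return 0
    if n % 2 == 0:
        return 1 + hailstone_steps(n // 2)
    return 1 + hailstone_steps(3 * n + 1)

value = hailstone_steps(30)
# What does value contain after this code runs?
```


hailstone_steps(30)
30 is even -> hailstone_steps(15)
15 is odd -> 3*15+1 = 46 -> hailstone_steps(46)
46 is even -> hailstone_steps(23)
23 is odd -> 3*23+1 = 70 -> hailstone_steps(70)
70 is even -> hailstone_steps(35)
35 is odd -> 3*35+1 = 106 -> hailstone_steps(106)
106 is even -> hailstone_steps(53)
53 is odd -> 3*53+1 = 160 -> hailstone_steps(160)
160 is even -> hailstone_steps(80)
80 is even -> hailstone_steps(40)
40 is even -> hailstone_steps(20)
20 is even -> hailstone_steps(10)
10 is even -> hailstone_steps(5)
5 is odd -> 3*5+1 = 16 -> hailstone_steps(16)
16 is even -> hailstone_steps(8)
8 is even -> hailstone_steps(4)
4 is even -> hailstone_steps(2)
2 is even -> hailstone_steps(1)
Reached 1 after 18 steps
= 18


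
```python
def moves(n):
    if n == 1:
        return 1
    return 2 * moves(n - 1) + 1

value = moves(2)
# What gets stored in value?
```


moves(2)
= 2 * moves(1) + 1
Now compute bottom-up:
moves(1) = 1
moves(2) = 2 * 1 + 1 = 3
= 3


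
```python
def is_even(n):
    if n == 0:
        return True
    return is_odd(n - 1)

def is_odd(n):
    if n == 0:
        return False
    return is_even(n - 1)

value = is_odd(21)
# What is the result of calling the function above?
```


is_odd(21)
= is_even(20)
= is_odd(19)
= is_even(18)
= is_odd(17)
= is_even(16)
= is_odd(15)
= is_even(14)
= is_odd(13)
= is_even(12)
= is_odd(11)
= is_even(10)
= is_odd(9)
= is_even(8)
= is_odd(7)
= is_even(6)
= is_odd(5)
= is_even(4)
= is_odd(3)
= is_even(2)
= is_odd(1)
= is_even(0)
n == 0: return True
= True


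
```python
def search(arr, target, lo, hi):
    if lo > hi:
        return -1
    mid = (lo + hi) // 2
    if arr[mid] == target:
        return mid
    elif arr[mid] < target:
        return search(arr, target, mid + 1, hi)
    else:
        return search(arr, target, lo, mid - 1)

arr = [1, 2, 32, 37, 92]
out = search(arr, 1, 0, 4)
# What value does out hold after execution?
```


search(arr, 1, 0, 4)
lo=0, hi=4, mid=2, arr[mid]=32
32 > 1, search left half
lo=0, hi=1, mid=0, arr[mid]=1
arr[0] == 1, found at index 0
= 0


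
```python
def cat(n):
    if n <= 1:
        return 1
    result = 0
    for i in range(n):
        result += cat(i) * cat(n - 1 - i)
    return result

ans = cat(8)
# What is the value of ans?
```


cat(8)
= sum of cat(i) * cat(8-1-i) for i in 0..7
First compute sub-values bottom-up:
  cat(0) = 1, cat(1) = 1
  cat(2) = 1*1 + 1*1 = 2
  cat(3) = 1*2 + 1*1 + 2*1 = 5
  cat(4) = 1*5 + 1*2 + 2*1 + 5*1 = 14
  cat(5) = 1*14 + 1*5 + 2*2 + 5*1 + 14*1 = 42
  cat(6) = 1*42 + 1*14 + 2*5 + 5*2 + 14*1 + 42*1 = 132
  cat(7) = 1*132 + 1*42 + 2*14 + 5*5 + 14*2 + 42*1 + 132*1 = 429
Now cat(8):
  cat(0)*cat(7) = 1*429 = 429
  cat(1)*cat(6) = 1*132 = 132
  cat(2)*cat(5) = 2*42 = 84
  cat(3)*cat(4) = 5*14 = 70
  cat(4)*cat(3) = 14*5 = 70
  cat(5)*cat(2) = 42*2 = 84
  cat(6)*cat(1) = 132*1 = 132
  cat(7)*cat(0) = 429*1 = 429
= 429 + 132 + 84 + 70 + 70 + 84 + 132 + 429
= 1430


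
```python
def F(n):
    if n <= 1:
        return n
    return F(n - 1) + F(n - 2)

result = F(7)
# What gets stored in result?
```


F(7)
= F(6) + F(5)
= (F(5) + F(4)) + F(5)
Computing bottom-up: F(0)=0, F(1)=1, F(2)=1, F(3)=2, F(4)=3, F(5)=5, F(6)=8, F(7)=13
= 13


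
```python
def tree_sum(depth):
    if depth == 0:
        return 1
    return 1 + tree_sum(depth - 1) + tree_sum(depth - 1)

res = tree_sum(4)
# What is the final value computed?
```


tree_sum(4)
= 1 + tree_sum(3) + tree_sum(3)
= 1 + 2 * tree_sum(3)
tree_sum(k) = 2^(k+1) - 1
tree_sum(0) = 1
tree_sum(1) = 3
tree_sum(2) = 7
tree_sum(3) = 15
tree_sum(4) = 31
tree_sum(4) = 2^5 - 1 = 31


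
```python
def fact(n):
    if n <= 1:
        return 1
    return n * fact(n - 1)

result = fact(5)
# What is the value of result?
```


fact(5)
= 5 * fact(4)
= 5 * 4 * fact(3)
= 5 * 4 * 3 * fact(2)
= 5 * 4 * 3 * 2 * fact(1)
= 5 * 4 * 3 * 2 * 1
= 120


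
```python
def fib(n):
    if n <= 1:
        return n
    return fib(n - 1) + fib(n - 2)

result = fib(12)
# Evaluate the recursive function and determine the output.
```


fib(12)
= fib(11) + fib(10)
= (fib(10) + fib(9)) + fib(10)
Computing bottom-up: fib(0)=0, fib(1)=1, fib(2)=1, fib(3)=2, fib(4)=3, fib(5)=5, fib(6)=8, fib(7)=13, fib(8)=21, fib(9)=34, fib(10)=55, fib(11)=89, fib(12)=144
= 144


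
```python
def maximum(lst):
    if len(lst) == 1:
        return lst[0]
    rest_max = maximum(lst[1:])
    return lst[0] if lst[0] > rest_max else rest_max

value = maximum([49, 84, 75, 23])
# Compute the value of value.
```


maximum([49, 84, 75, 23])
= compare 49 with maximum([84, 75, 23])
= compare 84 with maximum([75, 23])
= compare 75 with maximum([23])
Base: maximum([23]) = 23
compare 75 with 23: max = 75
compare 84 with 75: max = 84
compare 49 with 84: max = 84
= 84


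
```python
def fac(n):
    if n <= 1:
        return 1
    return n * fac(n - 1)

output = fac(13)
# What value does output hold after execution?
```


fac(13)
= 13 * fac(12)
= 13 * 12 * fac(11)
= 13 * 12 * 11 * fac(10)
= 13 * 12 * 11 * 10 * fac(9)
= 13 * 12 * 11 * 10 * 9 * fac(8)
= 13 * 12 * 11 * 10 * 9 * 8 * fac(7)
= 13 * 12 * 11 * 10 * 9 * 8 * 7 * fac(6)
= 13 * 12 * 11 * 10 * 9 * 8 * 7 * 6 * fac(5)
= 13 * 12 * 11 * 10 * 9 * 8 * 7 * 6 * 5 * fac(4)
= 13 * 12 * 11 * 10 * 9 * 8 * 7 * 6 * 5 * 4 * fac(3)
= 13 * 12 * 11 * 10 * 9 * 8 * 7 * 6 * 5 * 4 * 3 * fac(2)
= 13 * 12 * 11 * 10 * 9 * 8 * 7 * 6 * 5 * 4 * 3 * 2 * fac(1)
= 13 * 12 * 11 * 10 * 9 * 8 * 7 * 6 * 5 * 4 * 3 * 2 * 1
= 6227020800


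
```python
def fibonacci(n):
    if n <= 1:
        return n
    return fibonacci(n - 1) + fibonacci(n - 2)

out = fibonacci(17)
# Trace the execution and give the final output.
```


fibonacci(17)
= fibonacci(16) + fibonacci(15)
= (fibonacci(15) + fibonacci(14)) + fibonacci(15)
Computing bottom-up: fibonacci(0)=0, fibonacci(1)=1, fibonacci(2)=1, fibonacci(3)=2, fibonacci(4)=3, fibonacci(5)=5, fibonacci(6)=8, fibonacci(7)=13, fibonacci(8)=21, fibonacci(9)=34, fibonacci(10)=55, fibonacci(11)=89, fibonacci(12)=144, fibonacci(13)=233, fibonacci(14)=377, fibonacci(15)=610, fibonacci(16)=987, fibonacci(17)=1597
= 1597


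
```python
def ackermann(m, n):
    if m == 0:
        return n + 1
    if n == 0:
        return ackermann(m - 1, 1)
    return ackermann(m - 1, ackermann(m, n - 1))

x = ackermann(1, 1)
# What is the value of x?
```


ackermann(1, 1)
= ackermann(0, ackermann(1, 0))
First compute ackermann(1, 0) = 2
= ackermann(0, 2)
= 3


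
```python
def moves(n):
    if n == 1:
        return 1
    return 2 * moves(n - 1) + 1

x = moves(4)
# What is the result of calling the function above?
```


moves(4)
= 2 * moves(3) + 1
= 2 * (2 * moves(2) + 1) + 1
= 2 * (2 * (2 * moves(1) + 1) + 1) + 1
Now compute bottom-up:
moves(1) = 1
moves(2) = 2 * 1 + 1 = 3
moves(3) = 2 * 3 + 1 = 7
moves(4) = 2 * 7 + 1 = 15
= 15


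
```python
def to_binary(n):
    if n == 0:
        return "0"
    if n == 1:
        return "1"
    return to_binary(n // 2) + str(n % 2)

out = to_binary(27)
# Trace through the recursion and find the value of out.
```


to_binary(27)
= to_binary(13) + "1"
= to_binary(6) + "1" + "1"
= to_binary(3) + "0" + "1" + "1"
= to_binary(1) + "1" + "0" + "1" + "1"
= "1" + "1" + "0" + "1" + "1"
= "11011"


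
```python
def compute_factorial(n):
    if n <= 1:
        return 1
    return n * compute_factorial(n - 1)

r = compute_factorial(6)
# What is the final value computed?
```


compute_factorial(6)
= 6 * compute_factorial(5)
= 6 * 5 * compute_factorial(4)
= 6 * 5 * 4 * compute_factorial(3)
= 6 * 5 * 4 * 3 * compute_factorial(2)
= 6 * 5 * 4 * 3 * 2 * compute_factorial(1)
= 6 * 5 * 4 * 3 * 2 * 1
= 720


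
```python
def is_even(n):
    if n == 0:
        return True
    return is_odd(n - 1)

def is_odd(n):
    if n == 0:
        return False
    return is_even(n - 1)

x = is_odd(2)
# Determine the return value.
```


is_odd(2)
= is_even(1)
= is_odd(0)
n == 0: return False
= False


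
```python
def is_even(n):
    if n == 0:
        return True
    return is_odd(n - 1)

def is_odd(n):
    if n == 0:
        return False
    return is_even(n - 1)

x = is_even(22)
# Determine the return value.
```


is_even(22)
= is_odd(21)
= is_even(20)
= is_odd(19)
= is_even(18)
= is_odd(17)
= is_even(16)
= is_odd(15)
= is_even(14)
= is_odd(13)
= is_even(12)
= is_odd(11)
= is_even(10)
= is_odd(9)
= is_even(8)
= is_odd(7)
= is_even(6)
= is_odd(5)
= is_even(4)
= is_odd(3)
= is_even(2)
= is_odd(1)
= is_even(0)
n == 0: return True
= True


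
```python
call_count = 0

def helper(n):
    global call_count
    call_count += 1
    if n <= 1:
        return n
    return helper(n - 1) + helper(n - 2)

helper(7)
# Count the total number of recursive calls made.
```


helper(7) calls helper(6) and helper(5); each non-base call branches into two more.
Let C(k) = total number of calls made by helper(k), including the call to helper(k) itself.
Base cases: C(0) = 1, C(1) = 1
Recurrence: C(k) = 1 + C(k-1) + C(k-2)
  C(2) = 1 + C(1) + C(0) = 1 + 1 + 1 = 3
  C(3) = 1 + C(2) + C(1) = 1 + 3 + 1 = 5
  C(4) = 1 + C(3) + C(2) = 1 + 5 + 3 = 9
  C(5) = 1 + C(4) + C(3) = 1 + 9 + 5 = 15
  C(6) = 1 + C(5) + C(4) = 1 + 15 + 9 = 25
  C(7) = 1 + C(6) + C(5) = 1 + 25 + 15 = 41
Total calls = C(7) = 41


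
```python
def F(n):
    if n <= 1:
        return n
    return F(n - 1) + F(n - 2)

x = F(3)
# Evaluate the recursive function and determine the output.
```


F(3)
= F(2) + F(1)
Computing bottom-up: F(0)=0, F(1)=1, F(2)=1, F(3)=2
= 2


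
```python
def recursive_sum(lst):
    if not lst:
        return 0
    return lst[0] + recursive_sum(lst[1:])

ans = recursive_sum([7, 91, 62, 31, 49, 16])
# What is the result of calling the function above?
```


recursive_sum([7, 91, 62, 31, 49, 16])
= 7 + recursive_sum([91, 62, 31, 49, 16])
= 7 + 91 + recursive_sum([62, 31, 49, 16])
= 7 + 91 + 62 + recursive_sum([31, 49, 16])
= 7 + 91 + 62 + 31 + recursive_sum([49, 16])
= 7 + 91 + 62 + 31 + 49 + recursive_sum([16])
= 7 + 91 + 62 + 31 + 49 + 16 + recursive_sum([])
= 7 + 91 + 62 + 31 + 49 + 16 + 0
= 256


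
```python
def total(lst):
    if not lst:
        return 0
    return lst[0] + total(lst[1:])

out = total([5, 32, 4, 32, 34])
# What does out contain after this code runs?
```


total([5, 32, 4, 32, 34])
= 5 + total([32, 4, 32, 34])
= 5 + 32 + total([4, 32, 34])
= 5 + 32 + 4 + total([32, 34])
= 5 + 32 + 4 + 32 + total([34])
= 5 + 32 + 4 + 32 + 34 + total([])
= 5 + 32 + 4 + 32 + 34 + 0
= 107


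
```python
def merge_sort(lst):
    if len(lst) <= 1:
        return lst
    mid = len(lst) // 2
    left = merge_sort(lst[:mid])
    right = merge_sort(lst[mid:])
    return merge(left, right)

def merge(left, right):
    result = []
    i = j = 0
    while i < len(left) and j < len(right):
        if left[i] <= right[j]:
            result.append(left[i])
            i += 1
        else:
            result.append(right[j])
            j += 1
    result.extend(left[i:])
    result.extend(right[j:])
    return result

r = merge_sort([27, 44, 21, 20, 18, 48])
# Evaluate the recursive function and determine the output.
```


merge_sort([27, 44, 21, 20, 18, 48])
Split into [27, 44, 21] and [20, 18, 48]
Left sorted: [21, 27, 44]
Right sorted: [18, 20, 48]
Merge [21, 27, 44] and [18, 20, 48]
= [18, 20, 21, 27, 44, 48]


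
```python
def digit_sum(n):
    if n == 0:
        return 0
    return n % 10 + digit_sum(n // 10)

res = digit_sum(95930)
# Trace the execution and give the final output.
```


digit_sum(95930)
= 0 + digit_sum(9593)
= 0 + 3 + digit_sum(959)
= 0 + 3 + 9 + digit_sum(95)
= 0 + 3 + 9 + 5 + digit_sum(9)
= 0 + 3 + 9 + 5 + 9 + digit_sum(0)
= 0 + 3 + 9 + 5 + 9 + 0
= 26


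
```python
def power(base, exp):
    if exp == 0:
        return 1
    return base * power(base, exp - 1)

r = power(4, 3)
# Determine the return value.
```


power(4, 3)
= 4 * power(4, 2)
= 4 * 4 * power(4, 1)
= 4 * 4 * 4 * power(4, 0)
= 4 * 4 * 4 * 1
= 64


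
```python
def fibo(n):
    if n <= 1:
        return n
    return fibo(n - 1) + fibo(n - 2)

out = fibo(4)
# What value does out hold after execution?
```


fibo(4)
= fibo(3) + fibo(2)
= (fibo(2) + fibo(1)) + fibo(2)
Computing bottom-up: fibo(0)=0, fibo(1)=1, fibo(2)=1, fibo(3)=2, fibo(4)=3
= 3


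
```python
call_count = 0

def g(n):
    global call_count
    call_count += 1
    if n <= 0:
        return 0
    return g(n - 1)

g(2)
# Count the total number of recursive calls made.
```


g(2) calls g(1) calls ... calls g(0)
Total calls: 2 + 1 (for base case) = 3


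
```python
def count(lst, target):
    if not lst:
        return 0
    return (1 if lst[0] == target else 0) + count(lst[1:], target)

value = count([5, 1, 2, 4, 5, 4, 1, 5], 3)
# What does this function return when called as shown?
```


count([5, 1, 2, 4, 5, 4, 1, 5], 3)
lst[0]=5 != 3: 0 + count([1, 2, 4, 5, 4, 1, 5], 3)
lst[0]=1 != 3: 0 + count([2, 4, 5, 4, 1, 5], 3)
lst[0]=2 != 3: 0 + count([4, 5, 4, 1, 5], 3)
lst[0]=4 != 3: 0 + count([5, 4, 1, 5], 3)
lst[0]=5 != 3: 0 + count([4, 1, 5], 3)
lst[0]=4 != 3: 0 + count([1, 5], 3)
lst[0]=1 != 3: 0 + count([5], 3)
lst[0]=5 != 3: 0 + count([], 3)
= 0


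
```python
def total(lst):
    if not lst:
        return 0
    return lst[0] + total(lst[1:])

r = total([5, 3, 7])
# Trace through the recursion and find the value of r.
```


total([5, 3, 7])
= 5 + total([3, 7])
= 5 + 3 + total([7])
= 5 + 3 + 7 + total([])
= 5 + 3 + 7 + 0
= 15


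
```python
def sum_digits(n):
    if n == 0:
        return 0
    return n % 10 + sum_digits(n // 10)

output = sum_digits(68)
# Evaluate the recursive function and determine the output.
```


sum_digits(68)
= 8 + sum_digits(6)
= 8 + 6 + sum_digits(0)
= 8 + 6 + 0
= 14


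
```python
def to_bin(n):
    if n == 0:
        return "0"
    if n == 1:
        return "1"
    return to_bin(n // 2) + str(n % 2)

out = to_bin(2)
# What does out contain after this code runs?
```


to_bin(2)
= to_bin(1) + "0"
= "1" + "0"
= "10"


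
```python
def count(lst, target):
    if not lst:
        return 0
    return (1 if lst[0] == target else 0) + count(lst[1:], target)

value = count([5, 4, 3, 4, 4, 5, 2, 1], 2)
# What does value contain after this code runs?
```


count([5, 4, 3, 4, 4, 5, 2, 1], 2)
lst[0]=5 != 2: 0 + count([4, 3, 4, 4, 5, 2, 1], 2)
lst[0]=4 != 2: 0 + count([3, 4, 4, 5, 2, 1], 2)
lst[0]=3 != 2: 0 + count([4, 4, 5, 2, 1], 2)
lst[0]=4 != 2: 0 + count([4, 5, 2, 1], 2)
lst[0]=4 != 2: 0 + count([5, 2, 1], 2)
lst[0]=5 != 2: 0 + count([2, 1], 2)
lst[0]=2 == 2: 1 + count([1], 2)
lst[0]=1 != 2: 0 + count([], 2)
= 1


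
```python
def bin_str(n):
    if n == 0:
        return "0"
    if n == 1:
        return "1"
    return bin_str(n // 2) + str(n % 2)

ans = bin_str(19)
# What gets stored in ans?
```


bin_str(19)
= bin_str(9) + "1"
= bin_str(4) + "1" + "1"
= bin_str(2) + "0" + "1" + "1"
= bin_str(1) + "0" + "0" + "1" + "1"
= "1" + "0" + "0" + "1" + "1"
= "10011"


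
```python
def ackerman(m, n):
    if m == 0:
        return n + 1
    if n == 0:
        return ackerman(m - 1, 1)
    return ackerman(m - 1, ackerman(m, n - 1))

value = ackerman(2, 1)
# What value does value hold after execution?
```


ackerman(2, 1)
= ackerman(1, ackerman(2, 0))
First compute ackerman(2, 0) = 3
= ackerman(1, 3)
= 5


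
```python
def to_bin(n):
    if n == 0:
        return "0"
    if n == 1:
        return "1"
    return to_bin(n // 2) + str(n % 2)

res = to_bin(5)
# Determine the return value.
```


to_bin(5)
= to_bin(2) + "1"
= to_bin(1) + "0" + "1"
= "1" + "0" + "1"
= "101"


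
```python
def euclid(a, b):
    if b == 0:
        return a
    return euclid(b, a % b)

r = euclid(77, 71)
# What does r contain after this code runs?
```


euclid(77, 71)
= euclid(71, 77 % 71) = euclid(71, 6)
= euclid(6, 71 % 6) = euclid(6, 5)
= euclid(5, 6 % 5) = euclid(5, 1)
= euclid(1, 5 % 1) = euclid(1, 0)
b == 0, return a = 1


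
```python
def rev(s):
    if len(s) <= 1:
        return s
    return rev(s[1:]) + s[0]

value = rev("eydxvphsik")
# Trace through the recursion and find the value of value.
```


rev("eydxvphsik")
= rev("ydxvphsik") + "e"
= rev("dxvphsik") + "y" + "e"
= rev("xvphsik") + "d" + "y" + "e"
= rev("vphsik") + "x" + "d" + "y" + "e"
= rev("phsik") + "v" + "x" + "d" + "y" + "e"
= rev("hsik") + "p" + "v" + "x" + "d" + "y" + "e"
= rev("sik") + "h" + "p" + "v" + "x" + "d" + "y" + "e"
= rev("ik") + "s" + "h" + "p" + "v" + "x" + "d" + "y" + "e"
= rev("k") + "i" + "s" + "h" + "p" + "v" + "x" + "d" + "y" + "e"
= "k" + "i" + "s" + "h" + "p" + "v" + "x" + "d" + "y" + "e"
= "kishpvxdye"


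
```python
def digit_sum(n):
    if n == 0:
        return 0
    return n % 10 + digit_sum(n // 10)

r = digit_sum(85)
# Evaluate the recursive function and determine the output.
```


digit_sum(85)
= 5 + digit_sum(8)
= 5 + 8 + digit_sum(0)
= 5 + 8 + 0
= 13


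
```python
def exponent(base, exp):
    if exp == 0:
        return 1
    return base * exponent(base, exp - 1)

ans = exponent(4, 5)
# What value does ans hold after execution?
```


exponent(4, 5)
= 4 * exponent(4, 4)
= 4 * 4 * exponent(4, 3)
= 4 * 4 * 4 * exponent(4, 2)
= 4 * 4 * 4 * 4 * exponent(4, 1)
= 4 * 4 * 4 * 4 * 4 * exponent(4, 0)
= 4 * 4 * 4 * 4 * 4 * 1
= 1024
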